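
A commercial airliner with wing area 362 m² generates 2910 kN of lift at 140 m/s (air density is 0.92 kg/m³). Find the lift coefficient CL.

From L = ½ρv²S·CL, rearranging gives CL = 2L/(ρv²S).
CL = 2 × 2.91×10^6 / (0.92 × 140² × 362) = 0.892

CL = 0.892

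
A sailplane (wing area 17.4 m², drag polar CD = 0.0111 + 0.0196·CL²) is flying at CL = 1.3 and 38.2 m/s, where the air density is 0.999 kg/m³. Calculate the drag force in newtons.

D = 561 N

CD = 0.0111 + 0.0196 × 1.3² = 0.04422
D = ½ρv²S·CD = ½ × 0.999 × 38.2² × 17.4 × 0.04422 = 561 N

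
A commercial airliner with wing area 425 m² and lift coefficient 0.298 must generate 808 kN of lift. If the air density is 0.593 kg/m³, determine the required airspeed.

L = ½ρv²S·CL ⇒ v = √(2L/(ρ·S·CL))
v = √(2 × 8.08×10^5 / (0.593 × 425 × 0.298)) = √21520 = 147 m/s

v = 147 m/s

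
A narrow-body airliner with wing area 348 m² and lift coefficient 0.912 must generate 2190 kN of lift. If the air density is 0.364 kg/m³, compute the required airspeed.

v = 195 m/s

L = ½ρv²S·CL ⇒ v = √(2L/(ρ·S·CL))
v = √(2 × 2.19×10^6 / (0.364 × 348 × 0.912)) = √37910 = 195 m/s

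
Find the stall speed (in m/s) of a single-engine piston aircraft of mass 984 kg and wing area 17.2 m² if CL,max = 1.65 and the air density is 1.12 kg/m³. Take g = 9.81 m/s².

V_stall = 24.6 m/s

Weight W = mg = 984 × 9.81 = 9653 N.
V_stall = √(2W/(ρ·S·CL,max)) = √(2 × 9653 / (1.12 × 17.2 × 1.65))
V_stall = √607.4 = 24.6 m/s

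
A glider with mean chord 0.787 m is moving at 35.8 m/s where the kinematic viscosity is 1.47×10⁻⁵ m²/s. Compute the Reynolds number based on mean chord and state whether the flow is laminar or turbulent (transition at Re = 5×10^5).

Re = v·c/ν = 35.8 × 0.787 / (1.47×10⁻⁵) = 1.92×10^6
Since 1.92×10^6 > 5×10^5, the flow is turbulent.

Re = 1.92×10^6 (turbulent)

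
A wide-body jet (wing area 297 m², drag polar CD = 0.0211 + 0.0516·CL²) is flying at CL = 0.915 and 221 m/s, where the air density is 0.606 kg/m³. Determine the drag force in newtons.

CD = 0.0211 + 0.0516 × 0.915² = 0.0643
D = ½ρv²S·CD = ½ × 0.606 × 221² × 297 × 0.0643 = 2.83×10^5 N

D = 2.83×10^5 N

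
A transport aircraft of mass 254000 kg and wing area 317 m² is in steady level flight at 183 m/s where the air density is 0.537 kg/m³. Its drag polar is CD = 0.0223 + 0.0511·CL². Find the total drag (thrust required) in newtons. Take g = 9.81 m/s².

D = 1.75×10^5 N

Level flight ⇒ L = W = m·g = 254000 × 9.81 = 2.4917×10^6 N.
Dynamic pressure q = 0.5 × 0.537 × 183² = 8992 Pa.
CL = W/(q·S) = 2.4917×10^6 / (8992 × 317) = 0.8742.
CD = 0.0223 + 0.0511 × 0.8742² = 0.06135.
D = q·S·CD = 8992 × 317 × 0.06135 = 1.749×10^5 N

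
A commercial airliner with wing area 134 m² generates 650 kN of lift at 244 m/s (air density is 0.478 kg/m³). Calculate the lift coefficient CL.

From L = ½ρv²S·CL, rearranging gives CL = 2L/(ρv²S).
CL = 2 × 6.5×10^5 / (0.478 × 244² × 134) = 0.341

CL = 0.341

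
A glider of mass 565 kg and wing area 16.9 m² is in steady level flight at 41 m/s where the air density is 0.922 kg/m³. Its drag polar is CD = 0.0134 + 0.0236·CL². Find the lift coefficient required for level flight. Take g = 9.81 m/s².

Weight W = mg = 565 × 9.81 = 5542.7 N; in level flight L = W.
q = ½ρv² = ½ × 0.922 × 41² = 774.9 Pa.
CL = W/(q·S) = 5542.7 / (774.9 × 16.9) = 0.4232.

CL = 0.423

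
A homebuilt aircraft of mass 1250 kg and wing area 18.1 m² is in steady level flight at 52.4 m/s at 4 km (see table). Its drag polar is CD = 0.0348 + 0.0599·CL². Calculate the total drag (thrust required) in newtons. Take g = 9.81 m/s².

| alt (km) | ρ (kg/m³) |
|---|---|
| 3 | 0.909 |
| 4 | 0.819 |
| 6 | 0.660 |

D = 1150 N

At 4 km, from the table: ρ = 0.819 kg/m³.
In steady level flight, lift balances weight: W = mg = 1250 × 9.81 = 12262 N.
Dynamic pressure q = 0.5 × 0.819 × 52.4² = 1124 Pa.
Required CL = L/(qS) = 12262/(1124·18.1) = 0.6025.
CD = 0.0348 + 0.0599 × 0.6025² = 0.05655.
D = q·S·CD = 1124 × 18.1 × 0.05655 = 1151 N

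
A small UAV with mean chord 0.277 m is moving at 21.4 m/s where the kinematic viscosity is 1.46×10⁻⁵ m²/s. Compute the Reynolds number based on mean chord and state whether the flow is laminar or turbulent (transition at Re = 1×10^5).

Re = v·c/ν = 21.4 × 0.277 / (1.46×10⁻⁵) = 4.06×10^5
Since 4.06×10^5 > 1×10^5, the flow is turbulent.

Re = 4.06×10^5 (turbulent)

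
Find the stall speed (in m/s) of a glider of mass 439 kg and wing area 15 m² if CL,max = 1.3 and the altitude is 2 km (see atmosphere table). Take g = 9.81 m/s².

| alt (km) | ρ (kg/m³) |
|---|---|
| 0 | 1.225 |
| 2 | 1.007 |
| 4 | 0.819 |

At 2 km, from the table: ρ = 1.007 kg/m³.
At stall, lift equals weight: L = W = m·g = 439 × 9.81 = 4307 N.
From L = ½ρV²S·CL,max = W: V_stall = √(2W/(ρSCL,max)) = √(2·4307/(1.007·15·1.3))
V_stall = √438.6 = 20.9 m/s

V_stall = 20.9 m/s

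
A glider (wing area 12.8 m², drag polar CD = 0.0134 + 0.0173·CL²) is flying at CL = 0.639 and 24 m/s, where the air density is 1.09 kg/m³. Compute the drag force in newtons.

D = 82.2 N

CD = 0.0134 + 0.0173 × 0.639² = 0.02046
D = ½ρv²S·CD = ½ × 1.09 × 24² × 12.8 × 0.02046 = 82.2 N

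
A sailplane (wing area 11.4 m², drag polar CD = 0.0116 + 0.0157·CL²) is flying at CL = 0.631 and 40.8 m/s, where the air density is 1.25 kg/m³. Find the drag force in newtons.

CD = 0.0116 + 0.0157 × 0.631² = 0.01785
D = ½ρv²S·CD = ½ × 1.25 × 40.8² × 11.4 × 0.01785 = 212 N

D = 212 N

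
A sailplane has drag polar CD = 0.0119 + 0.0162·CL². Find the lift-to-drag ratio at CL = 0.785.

CD = 0.0119 + 0.0162 × 0.785² = 0.02188
L/D = CL/CD = 0.785 / 0.02188 = 35.9

L/D = 35.9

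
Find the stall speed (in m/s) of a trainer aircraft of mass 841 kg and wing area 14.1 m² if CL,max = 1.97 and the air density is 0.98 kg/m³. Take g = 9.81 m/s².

V_stall = 24.6 m/s

Stall occurs when L = W at CL,max. W = mg = 841 × 9.81 = 8250 N.
From L = ½ρV²S·CL,max = W: V_stall = √(2W/(ρSCL,max)) = √(2·8250/(0.98·14.1·1.97))
V_stall = √606.2 = 24.6 m/s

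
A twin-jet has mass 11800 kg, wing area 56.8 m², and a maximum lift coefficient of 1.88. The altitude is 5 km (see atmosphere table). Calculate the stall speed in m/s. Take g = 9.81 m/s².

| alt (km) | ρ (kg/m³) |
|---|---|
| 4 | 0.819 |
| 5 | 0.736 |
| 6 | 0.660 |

At 5 km, from the table: ρ = 0.736 kg/m³.
Weight W = mg = 11800 × 9.81 = 1.158×10^5 N.
V_stall = √(2W/(ρ·S·CL,max)) = √(2 × 1.158×10^5 / (0.736 × 56.8 × 1.88))
V_stall = √2946 = 54.3 m/s

V_stall = 54.3 m/s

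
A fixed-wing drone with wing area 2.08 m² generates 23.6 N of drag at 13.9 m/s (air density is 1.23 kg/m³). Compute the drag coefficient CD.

CD = 0.0955

From D = ½ρv²S·CD, rearranging gives CD = 2D/(ρv²S).
CD = 2 × 23.6 / (1.23 × 13.9² × 2.08) = 0.0955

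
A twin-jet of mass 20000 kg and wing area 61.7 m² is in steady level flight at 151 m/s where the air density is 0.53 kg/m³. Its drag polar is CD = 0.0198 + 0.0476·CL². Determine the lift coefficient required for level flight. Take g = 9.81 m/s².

CL = 0.526

Level flight ⇒ L = W = m·g = 20000 × 9.81 = 1.962×10^5 N.
Dynamic pressure q = 0.5 × 0.53 × 151² = 6042 Pa.
CL = 2W/(ρv²S) = 2×1.962×10^5/(0.53×151²×61.7) = 0.5263.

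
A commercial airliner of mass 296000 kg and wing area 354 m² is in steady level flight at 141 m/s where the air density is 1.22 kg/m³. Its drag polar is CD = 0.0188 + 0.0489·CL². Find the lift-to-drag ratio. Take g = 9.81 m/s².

Level flight ⇒ L = W = m·g = 296000 × 9.81 = 2.9038×10^6 N.
Dynamic pressure q = 0.5 × 1.22 × 141² = 12130 Pa.
Required CL = L/(qS) = 2.9038×10^6/(12130·354) = 0.6764.
CD = 0.0188 + 0.0489 × 0.6764² = 0.04117.
L/D = CL/CD = 0.6764 / 0.04117 = 16.4

L/D = 16.4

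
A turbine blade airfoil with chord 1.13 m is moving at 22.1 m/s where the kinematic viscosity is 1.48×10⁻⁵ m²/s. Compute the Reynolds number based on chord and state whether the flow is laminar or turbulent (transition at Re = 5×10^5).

Re = v·c/ν = 22.1 × 1.13 / (1.48×10⁻⁵) = 1.69×10^6
Since 1.69×10^6 > 5×10^5, the flow is turbulent.

Re = 1.69×10^6 (turbulent)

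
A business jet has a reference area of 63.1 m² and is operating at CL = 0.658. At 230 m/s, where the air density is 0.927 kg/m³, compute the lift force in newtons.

L = 1.02×10^6 N

Dynamic pressure q = ½ρv² = ½ × 0.927 × 230² = 24520 Pa.
L = q·S·CL = 24520 × 63.1 × 0.658 = 1.02×10^6 N ≈ 1020 kN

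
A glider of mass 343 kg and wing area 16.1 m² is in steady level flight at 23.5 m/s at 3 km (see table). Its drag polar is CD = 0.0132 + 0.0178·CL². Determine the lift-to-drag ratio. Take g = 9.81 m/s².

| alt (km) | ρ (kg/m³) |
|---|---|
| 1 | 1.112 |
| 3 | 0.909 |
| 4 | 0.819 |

L/D = 32.6

At 3 km, from the table: ρ = 0.909 kg/m³.
Level flight ⇒ L = W = m·g = 343 × 9.81 = 3364.8 N.
q = ½ρv² = ½ × 0.909 × 23.5² = 251 Pa.
CL = W/(q·S) = 3364.8 / (251 × 16.1) = 0.8327.
CD = 0.0132 + 0.0178 × 0.8327² = 0.02554.
L/D = CL/CD = 0.8327 / 0.02554 = 32.6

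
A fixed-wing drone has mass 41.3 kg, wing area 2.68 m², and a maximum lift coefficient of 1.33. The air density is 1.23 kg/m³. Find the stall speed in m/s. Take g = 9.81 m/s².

V_stall = 13.6 m/s

Stall occurs when L = W at CL,max. W = mg = 41.3 × 9.81 = 405.2 N.
V_stall = √(2W/(ρ·S·CL,max)) = √(2 × 405.2 / (1.23 × 2.68 × 1.33))
V_stall = √184.8 = 13.6 m/s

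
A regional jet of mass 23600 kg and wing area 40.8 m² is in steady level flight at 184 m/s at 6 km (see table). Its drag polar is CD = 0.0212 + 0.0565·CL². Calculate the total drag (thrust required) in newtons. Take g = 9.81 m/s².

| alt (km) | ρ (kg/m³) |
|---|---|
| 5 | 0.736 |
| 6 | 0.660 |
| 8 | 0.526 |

D = 16300 N

At 6 km, from the table: ρ = 0.660 kg/m³.
In steady level flight, lift balances weight: W = mg = 23600 × 9.81 = 2.3152×10^5 N.
q = ½ρv² = ½ × 0.66 × 184² = 11170 Pa.
Required CL = L/(qS) = 2.3152×10^5/(11170·40.8) = 0.5079.
CD = 0.0212 + 0.0565 × 0.5079² = 0.03577.
D = q·S·CD = 11170 × 40.8 × 0.03577 = 16310 N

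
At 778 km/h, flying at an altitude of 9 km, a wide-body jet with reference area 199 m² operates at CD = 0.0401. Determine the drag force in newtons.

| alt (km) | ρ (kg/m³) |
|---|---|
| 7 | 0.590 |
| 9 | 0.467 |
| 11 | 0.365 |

At 9 km, from the table: ρ = 0.467 kg/m³.
Convert speed: v = 778 km/h ÷ 3.6 = 216.1 m/s.
Dynamic pressure q = ½ρv² = ½ × 0.467 × 216.1² = 10910 Pa.
D = q·S·CD = 10910 × 199 × 0.0401 = 87000 N ≈ 87 kN

D = 87000 N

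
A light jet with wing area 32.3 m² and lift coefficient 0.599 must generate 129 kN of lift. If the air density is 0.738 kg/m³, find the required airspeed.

L = ½ρv²S·CL ⇒ v = √(2L/(ρ·S·CL))
v = √(2 × 1.29×10^5 / (0.738 × 32.3 × 0.599)) = √18070 = 134 m/s

v = 134 m/s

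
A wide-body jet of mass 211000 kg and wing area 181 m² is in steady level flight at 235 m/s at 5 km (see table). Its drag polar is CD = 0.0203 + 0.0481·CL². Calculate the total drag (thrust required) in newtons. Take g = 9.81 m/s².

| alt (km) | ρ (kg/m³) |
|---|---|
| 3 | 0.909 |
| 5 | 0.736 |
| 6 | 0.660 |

At 5 km, from the table: ρ = 0.736 kg/m³.
In steady level flight, lift balances weight: W = mg = 211000 × 9.81 = 2.0699×10^6 N.
q = ½ρv² = ½ × 0.736 × 235² = 20320 Pa.
CL = 2W/(ρv²S) = 2×2.0699×10^6/(0.736×235²×181) = 0.5627.
CD = 0.0203 + 0.0481 × 0.5627² = 0.03553.
D = q·S·CD = 20320 × 181 × 0.03553 = 1.307×10^5 N

D = 1.31×10^5 N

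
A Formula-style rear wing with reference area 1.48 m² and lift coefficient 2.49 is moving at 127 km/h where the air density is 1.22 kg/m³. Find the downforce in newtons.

Convert speed: v = 127 km/h ÷ 3.6 = 35.28 m/s.
Dynamic pressure q = ½ρv² = ½ × 1.22 × 35.28² = 759.2 Pa.
L = q·S·CL = 759.2 × 1.48 × 2.49 = 2800 N

L = 2800 N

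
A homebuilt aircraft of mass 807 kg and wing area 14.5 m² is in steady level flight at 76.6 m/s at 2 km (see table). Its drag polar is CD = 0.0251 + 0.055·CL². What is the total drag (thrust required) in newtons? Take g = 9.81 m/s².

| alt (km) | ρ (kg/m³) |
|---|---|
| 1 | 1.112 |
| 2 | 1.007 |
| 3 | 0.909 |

At 2 km, from the table: ρ = 1.007 kg/m³.
Level flight ⇒ L = W = m·g = 807 × 9.81 = 7916.7 N.
Dynamic pressure q = 0.5 × 1.007 × 76.6² = 2954 Pa.
CL = W/(q·S) = 7916.7 / (2954 × 14.5) = 0.1848.
CD = 0.0251 + 0.055 × 0.1848² = 0.02698.
D = q·S·CD = 2954 × 14.5 × 0.02698 = 1156 N

D = 1160 N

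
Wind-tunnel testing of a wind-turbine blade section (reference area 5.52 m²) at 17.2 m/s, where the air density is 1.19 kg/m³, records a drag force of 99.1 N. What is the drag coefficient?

From D = ½ρv²S·CD, rearranging gives CD = 2D/(ρv²S).
CD = 2 × 99.1 / (1.19 × 17.2² × 5.52) = 0.102

CD = 0.102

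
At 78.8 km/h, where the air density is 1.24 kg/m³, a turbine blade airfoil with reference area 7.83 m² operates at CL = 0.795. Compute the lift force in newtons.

L = 1850 N

Convert speed: v = 78.8 km/h ÷ 3.6 = 21.89 m/s.
Dynamic pressure q = ½ρv² = ½ × 1.24 × 21.89² = 297.1 Pa.
L = q·S·CL = 297.1 × 7.83 × 0.795 = 1850 N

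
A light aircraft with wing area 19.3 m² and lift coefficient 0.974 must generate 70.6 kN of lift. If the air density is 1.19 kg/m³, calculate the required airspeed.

v = 79.4 m/s

L = ½ρv²S·CL ⇒ v = √(2L/(ρ·S·CL))
v = √(2 × 70600 / (1.19 × 19.3 × 0.974)) = √6312 = 79.4 m/s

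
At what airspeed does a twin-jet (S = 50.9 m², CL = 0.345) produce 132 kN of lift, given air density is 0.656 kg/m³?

v = 151 m/s

L = ½ρv²S·CL ⇒ v = √(2L/(ρ·S·CL))
v = √(2 × 1.32×10^5 / (0.656 × 50.9 × 0.345)) = √22920 = 151 m/s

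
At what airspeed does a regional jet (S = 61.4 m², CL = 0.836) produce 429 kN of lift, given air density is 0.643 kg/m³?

L = ½ρv²S·CL ⇒ v = √(2L/(ρ·S·CL))
v = √(2 × 4.29×10^5 / (0.643 × 61.4 × 0.836)) = √26000 = 161 m/s

v = 161 m/s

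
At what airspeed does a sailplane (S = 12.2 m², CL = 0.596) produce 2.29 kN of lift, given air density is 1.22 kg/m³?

v = 22.7 m/s

L = ½ρv²S·CL ⇒ v = √(2L/(ρ·S·CL))
v = √(2 × 2290 / (1.22 × 12.2 × 0.596)) = √516.3 = 22.7 m/s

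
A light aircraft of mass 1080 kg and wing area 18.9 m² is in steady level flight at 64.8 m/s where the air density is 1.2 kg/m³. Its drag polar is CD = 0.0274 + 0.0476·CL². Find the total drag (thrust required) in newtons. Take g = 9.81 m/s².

Weight W = mg = 1080 × 9.81 = 10595 N; in level flight L = W.
q = ½ρv² = ½ × 1.2 × 64.8² = 2519 Pa.
CL = W/(q·S) = 10595 / (2519 × 18.9) = 0.2225.
CD = 0.0274 + 0.0476 × 0.2225² = 0.02976.
D = q·S·CD = 2519 × 18.9 × 0.02976 = 1417 N

D = 1420 N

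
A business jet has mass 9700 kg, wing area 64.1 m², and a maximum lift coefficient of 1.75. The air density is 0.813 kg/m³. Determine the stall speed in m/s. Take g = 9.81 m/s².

V_stall = 45.7 m/s

Stall occurs when L = W at CL,max. W = mg = 9700 × 9.81 = 95160 N.
V_stall = √(2W/(ρ·S·CL,max)) = √(2 × 95160 / (0.813 × 64.1 × 1.75))
V_stall = √2087 = 45.7 m/s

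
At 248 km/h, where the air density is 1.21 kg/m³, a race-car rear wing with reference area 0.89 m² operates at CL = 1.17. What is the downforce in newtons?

L = 2990 N

Convert speed: v = 248 km/h ÷ 3.6 = 68.89 m/s.
Dynamic pressure q = ½ρv² = ½ × 1.21 × 68.89² = 2871 Pa.
L = q·S·CL = 2871 × 0.89 × 1.17 = 2990 N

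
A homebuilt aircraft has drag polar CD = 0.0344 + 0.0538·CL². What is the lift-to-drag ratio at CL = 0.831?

L/D = 11.6

CD = 0.0344 + 0.0538 × 0.831² = 0.07155
L/D = CL/CD = 0.831 / 0.07155 = 11.6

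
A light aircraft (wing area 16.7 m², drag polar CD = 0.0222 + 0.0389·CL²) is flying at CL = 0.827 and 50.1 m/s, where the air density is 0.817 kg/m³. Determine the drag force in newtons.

CD = 0.0222 + 0.0389 × 0.827² = 0.0488
D = ½ρv²S·CD = ½ × 0.817 × 50.1² × 16.7 × 0.0488 = 836 N

D = 836 N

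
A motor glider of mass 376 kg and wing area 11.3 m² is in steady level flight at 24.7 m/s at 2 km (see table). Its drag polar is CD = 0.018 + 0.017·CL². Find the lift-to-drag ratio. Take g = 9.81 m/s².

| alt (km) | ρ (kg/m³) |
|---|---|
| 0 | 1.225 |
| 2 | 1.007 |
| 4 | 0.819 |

L/D = 28.6

At 2 km, from the table: ρ = 1.007 kg/m³.
Level flight ⇒ L = W = m·g = 376 × 9.81 = 3688.6 N.
Dynamic pressure q = 0.5 × 1.007 × 24.7² = 307.2 Pa.
Required CL = L/(qS) = 3688.6/(307.2·11.3) = 1.063.
CD = 0.018 + 0.017 × 1.063² = 0.0372.
L/D = CL/CD = 1.063 / 0.0372 = 28.6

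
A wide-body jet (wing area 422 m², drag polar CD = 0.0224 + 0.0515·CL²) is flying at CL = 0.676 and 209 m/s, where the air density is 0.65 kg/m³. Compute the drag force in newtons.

D = 2.75×10^5 N

CD = 0.0224 + 0.0515 × 0.676² = 0.04593
D = ½ρv²S·CD = ½ × 0.65 × 209² × 422 × 0.04593 = 2.75×10^5 N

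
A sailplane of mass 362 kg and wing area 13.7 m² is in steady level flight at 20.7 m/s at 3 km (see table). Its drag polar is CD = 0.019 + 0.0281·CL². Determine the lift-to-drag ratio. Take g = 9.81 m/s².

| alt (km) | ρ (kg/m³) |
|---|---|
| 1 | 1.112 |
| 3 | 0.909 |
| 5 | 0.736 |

At 3 km, from the table: ρ = 0.909 kg/m³.
In steady level flight, lift balances weight: W = mg = 362 × 9.81 = 3551.2 N.
Dynamic pressure q = 0.5 × 0.909 × 20.7² = 194.7 Pa.
Required CL = L/(qS) = 3551.2/(194.7·13.7) = 1.331.
CD = 0.019 + 0.0281 × 1.331² = 0.06878.
L/D = CL/CD = 1.331 / 0.06878 = 19.4

L/D = 19.4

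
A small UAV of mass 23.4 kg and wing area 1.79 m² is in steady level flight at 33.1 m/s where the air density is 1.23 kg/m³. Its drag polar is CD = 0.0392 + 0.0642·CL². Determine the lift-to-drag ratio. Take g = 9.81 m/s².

L/D = 4.58

Weight W = mg = 23.4 × 9.81 = 229.55 N; in level flight L = W.
q = ½ρv² = ½ × 1.23 × 33.1² = 673.8 Pa.
Required CL = L/(qS) = 229.55/(673.8·1.79) = 0.1903.
CD = 0.0392 + 0.0642 × 0.1903² = 0.04153.
L/D = CL/CD = 0.1903 / 0.04153 = 4.58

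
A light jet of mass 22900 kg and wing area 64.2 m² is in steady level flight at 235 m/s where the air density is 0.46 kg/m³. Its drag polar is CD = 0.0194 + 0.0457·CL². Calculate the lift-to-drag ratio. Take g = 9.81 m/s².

L/D = 12

In steady level flight, lift balances weight: W = mg = 22900 × 9.81 = 2.2465×10^5 N.
q = ½ρv² = ½ × 0.46 × 235² = 12700 Pa.
CL = W/(q·S) = 2.2465×10^5 / (12700 × 64.2) = 0.2755.
CD = 0.0194 + 0.0457 × 0.2755² = 0.02287.
L/D = CL/CD = 0.2755 / 0.02287 = 12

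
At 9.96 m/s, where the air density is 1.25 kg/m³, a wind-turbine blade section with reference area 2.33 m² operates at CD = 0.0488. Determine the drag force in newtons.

D = ½ρv²S·CD = ½ × 1.25 × 9.96² × 2.33 × 0.0488 = 7.05 N

D = 7.05 N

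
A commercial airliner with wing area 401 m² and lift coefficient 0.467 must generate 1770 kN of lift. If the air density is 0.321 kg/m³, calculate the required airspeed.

L = ½ρv²S·CL ⇒ v = √(2L/(ρ·S·CL))
v = √(2 × 1.77×10^6 / (0.321 × 401 × 0.467)) = √58890 = 243 m/s

v = 243 m/s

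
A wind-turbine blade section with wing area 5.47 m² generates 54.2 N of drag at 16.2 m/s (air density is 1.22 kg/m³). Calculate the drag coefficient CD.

From D = ½ρv²S·CD, rearranging gives CD = 2D/(ρv²S).
CD = 2 × 54.2 / (1.22 × 16.2² × 5.47) = 0.0619

CD = 0.0619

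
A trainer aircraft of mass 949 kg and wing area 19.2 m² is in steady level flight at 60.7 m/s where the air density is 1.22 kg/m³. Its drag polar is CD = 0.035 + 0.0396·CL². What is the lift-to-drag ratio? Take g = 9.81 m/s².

L/D = 5.86

Level flight ⇒ L = W = m·g = 949 × 9.81 = 9309.7 N.
Dynamic pressure q = 0.5 × 1.22 × 60.7² = 2248 Pa.
CL = 2W/(ρv²S) = 2×9309.7/(1.22×60.7²×19.2) = 0.2157.
CD = 0.035 + 0.0396 × 0.2157² = 0.03684.
L/D = CL/CD = 0.2157 / 0.03684 = 5.86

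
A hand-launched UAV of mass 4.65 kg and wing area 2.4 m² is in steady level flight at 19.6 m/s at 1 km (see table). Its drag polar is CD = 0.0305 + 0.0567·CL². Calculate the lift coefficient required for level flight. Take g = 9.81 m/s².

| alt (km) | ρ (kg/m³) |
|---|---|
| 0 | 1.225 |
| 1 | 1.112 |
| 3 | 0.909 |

At 1 km, from the table: ρ = 1.112 kg/m³.
Level flight ⇒ L = W = m·g = 4.65 × 9.81 = 45.617 N.
q = ½ρv² = ½ × 1.112 × 19.6² = 213.6 Pa.
CL = 2W/(ρv²S) = 2×45.617/(1.112×19.6²×2.4) = 0.08899.

CL = 0.089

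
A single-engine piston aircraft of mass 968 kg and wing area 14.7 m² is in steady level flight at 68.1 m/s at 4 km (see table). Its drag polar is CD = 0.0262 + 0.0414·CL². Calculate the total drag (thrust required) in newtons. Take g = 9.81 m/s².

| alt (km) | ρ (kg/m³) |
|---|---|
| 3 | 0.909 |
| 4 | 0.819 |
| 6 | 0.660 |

At 4 km, from the table: ρ = 0.819 kg/m³.
Level flight ⇒ L = W = m·g = 968 × 9.81 = 9496.1 N.
q = ½ρv² = ½ × 0.819 × 68.1² = 1899 Pa.
Required CL = L/(qS) = 9496.1/(1899·14.7) = 0.3402.
CD = 0.0262 + 0.0414 × 0.3402² = 0.03099.
D = q·S·CD = 1899 × 14.7 × 0.03099 = 865.1 N

D = 865 N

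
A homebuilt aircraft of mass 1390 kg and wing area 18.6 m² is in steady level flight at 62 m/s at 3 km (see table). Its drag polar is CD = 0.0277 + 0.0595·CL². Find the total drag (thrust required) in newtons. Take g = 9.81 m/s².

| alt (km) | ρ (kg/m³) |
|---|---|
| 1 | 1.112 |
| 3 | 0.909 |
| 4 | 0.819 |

At 3 km, from the table: ρ = 0.909 kg/m³.
Weight W = mg = 1390 × 9.81 = 13636 N; in level flight L = W.
Dynamic pressure q = 0.5 × 0.909 × 62² = 1747 Pa.
CL = 2W/(ρv²S) = 2×13636/(0.909×62²×18.6) = 0.4196.
CD = 0.0277 + 0.0595 × 0.4196² = 0.03818.
D = q·S·CD = 1747 × 18.6 × 0.03818 = 1241 N

D = 1240 N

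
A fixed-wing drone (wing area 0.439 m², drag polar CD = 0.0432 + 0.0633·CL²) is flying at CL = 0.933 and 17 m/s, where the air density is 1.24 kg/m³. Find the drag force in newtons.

D = 7.73 N

CD = 0.0432 + 0.0633 × 0.933² = 0.0983
D = ½ρv²S·CD = ½ × 1.24 × 17² × 0.439 × 0.0983 = 7.73 N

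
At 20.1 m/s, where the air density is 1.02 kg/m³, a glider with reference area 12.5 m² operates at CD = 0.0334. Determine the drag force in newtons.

D = 86 N

Dynamic pressure q = ½ρv² = ½ × 1.02 × 20.1² = 206 Pa.
D = q·S·CD = 206 × 12.5 × 0.0334 = 86 N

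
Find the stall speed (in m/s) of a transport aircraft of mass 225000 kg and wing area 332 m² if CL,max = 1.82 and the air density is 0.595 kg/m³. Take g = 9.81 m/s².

V_stall = 111 m/s

At stall, lift equals weight: L = W = m·g = 225000 × 9.81 = 2.207×10^6 N.
V_stall = √(2W/(ρ·S·CL,max)) = √(2 × 2.207×10^6 / (0.595 × 332 × 1.82))
V_stall = √12280 = 111 m/s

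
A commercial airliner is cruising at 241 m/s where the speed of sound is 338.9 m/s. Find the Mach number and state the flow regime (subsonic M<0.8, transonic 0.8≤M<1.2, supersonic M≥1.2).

M = v/a = 241 / 338.9 = 0.711
M = 0.711 → subsonic.

M = 0.711 (subsonic)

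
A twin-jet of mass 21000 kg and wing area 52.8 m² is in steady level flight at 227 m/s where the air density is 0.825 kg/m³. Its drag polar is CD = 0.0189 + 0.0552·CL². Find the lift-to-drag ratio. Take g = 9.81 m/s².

L/D = 8.84

Level flight ⇒ L = W = m·g = 21000 × 9.81 = 2.0601×10^5 N.
Dynamic pressure q = 0.5 × 0.825 × 227² = 21260 Pa.
Required CL = L/(qS) = 2.0601×10^5/(21260·52.8) = 0.1836.
CD = 0.0189 + 0.0552 × 0.1836² = 0.02076.
L/D = CL/CD = 0.1836 / 0.02076 = 8.84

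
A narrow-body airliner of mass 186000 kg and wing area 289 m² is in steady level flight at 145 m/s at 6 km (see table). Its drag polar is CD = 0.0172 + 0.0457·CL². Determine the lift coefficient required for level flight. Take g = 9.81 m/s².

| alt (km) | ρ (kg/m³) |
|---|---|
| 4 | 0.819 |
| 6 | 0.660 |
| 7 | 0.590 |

At 6 km, from the table: ρ = 0.660 kg/m³.
Level flight ⇒ L = W = m·g = 186000 × 9.81 = 1.8247×10^6 N.
Dynamic pressure q = 0.5 × 0.66 × 145² = 6938 Pa.
CL = 2W/(ρv²S) = 2×1.8247×10^6/(0.66×145²×289) = 0.91.

CL = 0.91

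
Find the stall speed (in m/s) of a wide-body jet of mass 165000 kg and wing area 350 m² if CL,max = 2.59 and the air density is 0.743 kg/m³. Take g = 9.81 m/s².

Weight W = mg = 165000 × 9.81 = 1.619×10^6 N.
From L = ½ρV²S·CL,max = W: V_stall = √(2W/(ρSCL,max)) = √(2·1.619×10^6/(0.743·350·2.59))
V_stall = √4806 = 69.3 m/s

V_stall = 69.3 m/s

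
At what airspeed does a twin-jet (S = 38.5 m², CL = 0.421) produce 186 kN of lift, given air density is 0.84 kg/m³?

v = 165 m/s

L = ½ρv²S·CL ⇒ v = √(2L/(ρ·S·CL))
v = √(2 × 1.86×10^5 / (0.84 × 38.5 × 0.421)) = √27320 = 165 m/s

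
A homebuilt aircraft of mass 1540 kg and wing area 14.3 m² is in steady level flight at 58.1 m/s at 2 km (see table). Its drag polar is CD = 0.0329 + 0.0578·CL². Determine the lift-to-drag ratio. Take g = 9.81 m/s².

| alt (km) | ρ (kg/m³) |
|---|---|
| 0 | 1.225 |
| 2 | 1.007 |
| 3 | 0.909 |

At 2 km, from the table: ρ = 1.007 kg/m³.
Level flight ⇒ L = W = m·g = 1540 × 9.81 = 15107 N.
q = ½ρv² = ½ × 1.007 × 58.1² = 1700 Pa.
CL = W/(q·S) = 15107 / (1700 × 14.3) = 0.6216.
CD = 0.0329 + 0.0578 × 0.6216² = 0.05523.
L/D = CL/CD = 0.6216 / 0.05523 = 11.3

L/D = 11.3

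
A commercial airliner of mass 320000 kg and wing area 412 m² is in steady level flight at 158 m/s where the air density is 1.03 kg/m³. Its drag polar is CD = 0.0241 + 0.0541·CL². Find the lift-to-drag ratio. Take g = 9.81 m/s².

Level flight ⇒ L = W = m·g = 320000 × 9.81 = 3.1392×10^6 N.
Dynamic pressure q = 0.5 × 1.03 × 158² = 12860 Pa.
CL = 2W/(ρv²S) = 2×3.1392×10^6/(1.03×158²×412) = 0.5927.
CD = 0.0241 + 0.0541 × 0.5927² = 0.0431.
L/D = CL/CD = 0.5927 / 0.0431 = 13.8

L/D = 13.8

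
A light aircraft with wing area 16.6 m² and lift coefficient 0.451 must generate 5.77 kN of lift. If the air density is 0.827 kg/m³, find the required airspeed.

v = 43.2 m/s

L = ½ρv²S·CL ⇒ v = √(2L/(ρ·S·CL))
v = √(2 × 5770 / (0.827 × 16.6 × 0.451)) = √1864 = 43.2 m/s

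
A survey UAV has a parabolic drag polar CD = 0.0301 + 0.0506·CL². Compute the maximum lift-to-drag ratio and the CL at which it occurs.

(L/D)max = 12.8, at CL = 0.771

For CD = CD0 + K·CL², (L/D)max occurs at CL* = √(CD0/K) and equals 1/(2√(K·CD0)).
(L/D)max = 1/(2√(0.0506 × 0.0301)) = 1/(2 × 0.03903) = 12.8
CL* = √(0.0301/0.0506) = 0.771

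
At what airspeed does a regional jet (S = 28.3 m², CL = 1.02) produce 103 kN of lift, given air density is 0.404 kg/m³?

L = ½ρv²S·CL ⇒ v = √(2L/(ρ·S·CL))
v = √(2 × 1.03×10^5 / (0.404 × 28.3 × 1.02)) = √17660 = 133 m/s

v = 133 m/s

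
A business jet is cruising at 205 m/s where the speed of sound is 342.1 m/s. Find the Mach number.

M = 0.599

M = v/a = 205 / 342.1 = 0.599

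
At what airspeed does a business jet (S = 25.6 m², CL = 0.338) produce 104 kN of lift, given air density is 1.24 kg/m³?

L = ½ρv²S·CL ⇒ v = √(2L/(ρ·S·CL))
v = √(2 × 1.04×10^5 / (1.24 × 25.6 × 0.338)) = √19390 = 139 m/s

v = 139 m/s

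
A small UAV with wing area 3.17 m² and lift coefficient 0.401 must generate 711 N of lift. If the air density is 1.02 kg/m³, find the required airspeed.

L = ½ρv²S·CL ⇒ v = √(2L/(ρ·S·CL))
v = √(2 × 711 / (1.02 × 3.17 × 0.401)) = √1097 = 33.1 m/s

v = 33.1 m/s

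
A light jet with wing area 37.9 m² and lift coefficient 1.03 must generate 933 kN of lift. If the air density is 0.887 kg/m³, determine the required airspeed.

L = ½ρv²S·CL ⇒ v = √(2L/(ρ·S·CL))
v = √(2 × 9.33×10^5 / (0.887 × 37.9 × 1.03)) = √53890 = 232 m/s

v = 232 m/s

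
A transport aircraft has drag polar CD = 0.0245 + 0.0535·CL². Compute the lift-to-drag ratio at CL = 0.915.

CD = 0.0245 + 0.0535 × 0.915² = 0.06929
L/D = CL/CD = 0.915 / 0.06929 = 13.2

L/D = 13.2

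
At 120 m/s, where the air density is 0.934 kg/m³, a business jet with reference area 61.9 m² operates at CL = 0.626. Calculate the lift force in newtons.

Dynamic pressure q = ½ρv² = ½ × 0.934 × 120² = 6725 Pa.
L = q·S·CL = 6725 × 61.9 × 0.626 = 2.61×10^5 N ≈ 261 kN

L = 2.61×10^5 N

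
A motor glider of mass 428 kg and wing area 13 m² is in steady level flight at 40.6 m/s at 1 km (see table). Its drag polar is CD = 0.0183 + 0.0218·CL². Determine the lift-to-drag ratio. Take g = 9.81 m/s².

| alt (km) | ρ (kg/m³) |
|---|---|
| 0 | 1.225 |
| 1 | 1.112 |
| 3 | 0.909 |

L/D = 16.8

At 1 km, from the table: ρ = 1.112 kg/m³.
In steady level flight, lift balances weight: W = mg = 428 × 9.81 = 4198.7 N.
Dynamic pressure q = 0.5 × 1.112 × 40.6² = 916.5 Pa.
CL = 2W/(ρv²S) = 2×4198.7/(1.112×40.6²×13) = 0.3524.
CD = 0.0183 + 0.0218 × 0.3524² = 0.02101.
L/D = CL/CD = 0.3524 / 0.02101 = 16.8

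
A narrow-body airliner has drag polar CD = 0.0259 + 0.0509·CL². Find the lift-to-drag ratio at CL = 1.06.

CD = 0.0259 + 0.0509 × 1.06² = 0.08309
L/D = CL/CD = 1.06 / 0.08309 = 12.8

L/D = 12.8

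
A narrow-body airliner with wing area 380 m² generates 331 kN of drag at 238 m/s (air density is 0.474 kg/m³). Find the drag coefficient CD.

From D = ½ρv²S·CD, rearranging gives CD = 2D/(ρv²S).
CD = 2 × 3.31×10^5 / (0.474 × 238² × 380) = 0.0649

CD = 0.0649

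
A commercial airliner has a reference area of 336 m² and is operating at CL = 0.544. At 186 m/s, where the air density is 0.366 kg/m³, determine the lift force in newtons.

L = 1.16×10^6 N

Dynamic pressure q = ½ρv² = ½ × 0.366 × 186² = 6331 Pa.
L = q·S·CL = 6331 × 336 × 0.544 = 1.16×10^6 N ≈ 1160 kN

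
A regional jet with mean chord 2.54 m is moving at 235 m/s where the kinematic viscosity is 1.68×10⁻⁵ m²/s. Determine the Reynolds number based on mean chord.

Re = v·c/ν = 235 × 2.54 / (1.68×10⁻⁵) = 3.55×10^7

Re = 3.55×10^7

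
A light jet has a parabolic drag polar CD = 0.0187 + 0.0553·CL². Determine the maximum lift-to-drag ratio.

For CD = CD0 + K·CL², (L/D)max occurs at CL* = √(CD0/K) and equals 1/(2√(K·CD0)).
(L/D)max = 1/(2√(0.0553 × 0.0187)) = 1/(2 × 0.03216) = 15.5

(L/D)max = 15.5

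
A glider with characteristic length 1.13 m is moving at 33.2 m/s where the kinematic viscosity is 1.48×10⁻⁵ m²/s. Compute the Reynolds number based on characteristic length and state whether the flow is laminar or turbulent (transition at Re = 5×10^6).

Re = 2.53×10^6 (laminar)

Re = v·c/ν = 33.2 × 1.13 / (1.48×10⁻⁵) = 2.53×10^6
Since 2.53×10^6 < 5×10^6, the flow is laminar.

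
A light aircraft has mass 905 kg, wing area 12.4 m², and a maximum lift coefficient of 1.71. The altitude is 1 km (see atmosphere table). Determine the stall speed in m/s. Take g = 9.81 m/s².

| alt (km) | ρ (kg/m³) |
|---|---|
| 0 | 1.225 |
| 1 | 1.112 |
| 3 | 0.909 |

At 1 km, from the table: ρ = 1.112 kg/m³.
Stall occurs when L = W at CL,max. W = mg = 905 × 9.81 = 8878 N.
From L = ½ρV²S·CL,max = W: V_stall = √(2W/(ρSCL,max)) = √(2·8878/(1.112·12.4·1.71))
V_stall = √753.1 = 27.4 m/s

V_stall = 27.4 m/s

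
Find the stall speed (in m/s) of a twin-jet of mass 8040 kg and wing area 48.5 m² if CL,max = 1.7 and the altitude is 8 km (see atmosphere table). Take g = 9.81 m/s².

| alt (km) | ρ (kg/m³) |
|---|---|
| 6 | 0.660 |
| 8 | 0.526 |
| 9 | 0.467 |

At 8 km, from the table: ρ = 0.526 kg/m³.
Weight W = mg = 8040 × 9.81 = 78870 N.
V_stall = √(2W/(ρ·S·CL,max)) = √(2 × 78870 / (0.526 × 48.5 × 1.7))
V_stall = √3637 = 60.3 m/s

V_stall = 60.3 m/s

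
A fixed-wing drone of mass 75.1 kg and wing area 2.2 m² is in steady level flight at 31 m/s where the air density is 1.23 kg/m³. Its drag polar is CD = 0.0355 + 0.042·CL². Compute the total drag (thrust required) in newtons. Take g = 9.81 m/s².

Weight W = mg = 75.1 × 9.81 = 736.73 N; in level flight L = W.
q = ½ρv² = ½ × 1.23 × 31² = 591 Pa.
Required CL = L/(qS) = 736.73/(591·2.2) = 0.5666.
CD = 0.0355 + 0.042 × 0.5666² = 0.04898.
D = q·S·CD = 591 × 2.2 × 0.04898 = 63.69 N

D = 63.7 N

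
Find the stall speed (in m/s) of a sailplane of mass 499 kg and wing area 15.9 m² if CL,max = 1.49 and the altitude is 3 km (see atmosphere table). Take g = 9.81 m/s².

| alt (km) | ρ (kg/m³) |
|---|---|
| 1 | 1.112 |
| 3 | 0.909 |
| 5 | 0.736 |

V_stall = 21.3 m/s

At 3 km, from the table: ρ = 0.909 kg/m³.
Weight W = mg = 499 × 9.81 = 4895 N.
From L = ½ρV²S·CL,max = W: V_stall = √(2W/(ρSCL,max)) = √(2·4895/(0.909·15.9·1.49))
V_stall = √454.6 = 21.3 m/s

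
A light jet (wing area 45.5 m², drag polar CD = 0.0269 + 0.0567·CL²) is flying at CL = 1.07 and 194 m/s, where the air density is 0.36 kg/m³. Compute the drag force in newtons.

D = 28300 N

CD = 0.0269 + 0.0567 × 1.07² = 0.09182
D = ½ρv²S·CD = ½ × 0.36 × 194² × 45.5 × 0.09182 = 28300 N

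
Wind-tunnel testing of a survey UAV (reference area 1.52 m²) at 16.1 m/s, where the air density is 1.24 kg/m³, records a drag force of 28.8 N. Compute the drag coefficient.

From D = ½ρv²S·CD, rearranging gives CD = 2D/(ρv²S).
CD = 2 × 28.8 / (1.24 × 16.1² × 1.52) = 0.118

CD = 0.118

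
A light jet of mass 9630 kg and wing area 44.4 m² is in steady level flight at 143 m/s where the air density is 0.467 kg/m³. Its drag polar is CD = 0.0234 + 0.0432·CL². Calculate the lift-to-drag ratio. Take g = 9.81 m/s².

L/D = 13.9

Weight W = mg = 9630 × 9.81 = 94470 N; in level flight L = W.
q = ½ρv² = ½ × 0.467 × 143² = 4775 Pa.
CL = W/(q·S) = 94470 / (4775 × 44.4) = 0.4456.
CD = 0.0234 + 0.0432 × 0.4456² = 0.03198.
L/D = CL/CD = 0.4456 / 0.03198 = 13.9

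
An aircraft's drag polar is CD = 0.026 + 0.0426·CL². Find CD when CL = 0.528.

CD = 0.026 + 0.0426 × 0.528² = 0.026 + 0.01188 = 0.0379

CD = 0.0379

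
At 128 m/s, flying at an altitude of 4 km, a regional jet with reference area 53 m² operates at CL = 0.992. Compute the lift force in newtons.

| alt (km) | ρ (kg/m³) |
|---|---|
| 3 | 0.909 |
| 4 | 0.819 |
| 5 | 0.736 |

At 4 km, from the table: ρ = 0.819 kg/m³.
Dynamic pressure q = ½ρv² = ½ × 0.819 × 128² = 6709 Pa.
L = q·S·CL = 6709 × 53 × 0.992 = 3.53×10^5 N ≈ 353 kN

L = 3.53×10^5 N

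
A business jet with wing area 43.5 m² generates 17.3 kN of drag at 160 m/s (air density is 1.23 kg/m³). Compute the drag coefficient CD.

From D = ½ρv²S·CD, rearranging gives CD = 2D/(ρv²S).
CD = 2 × 17300 / (1.23 × 160² × 43.5) = 0.0253

CD = 0.0253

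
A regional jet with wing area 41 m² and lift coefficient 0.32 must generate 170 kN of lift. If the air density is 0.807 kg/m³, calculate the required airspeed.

L = ½ρv²S·CL ⇒ v = √(2L/(ρ·S·CL))
v = √(2 × 1.7×10^5 / (0.807 × 41 × 0.32)) = √32110 = 179 m/s

v = 179 m/s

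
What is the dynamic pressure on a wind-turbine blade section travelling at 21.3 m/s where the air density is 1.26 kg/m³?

q = 286 Pa

q = ½ρv² = ½ × 1.26 × 21.3² = 286 Pa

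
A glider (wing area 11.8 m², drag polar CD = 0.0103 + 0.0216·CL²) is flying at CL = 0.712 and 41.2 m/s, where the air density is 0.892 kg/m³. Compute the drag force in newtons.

D = 190 N

CD = 0.0103 + 0.0216 × 0.712² = 0.02125
D = ½ρv²S·CD = ½ × 0.892 × 41.2² × 11.8 × 0.02125 = 190 N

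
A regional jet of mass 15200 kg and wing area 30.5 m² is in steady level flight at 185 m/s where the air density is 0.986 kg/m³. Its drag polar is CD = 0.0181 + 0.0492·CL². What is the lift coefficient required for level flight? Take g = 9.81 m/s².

Level flight ⇒ L = W = m·g = 15200 × 9.81 = 1.4911×10^5 N.
Dynamic pressure q = 0.5 × 0.986 × 185² = 16870 Pa.
Required CL = L/(qS) = 1.4911×10^5/(16870·30.5) = 0.2897.

CL = 0.29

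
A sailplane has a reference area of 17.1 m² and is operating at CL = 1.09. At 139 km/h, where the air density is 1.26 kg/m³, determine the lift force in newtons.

L = 17500 N

Convert speed: v = 139 km/h ÷ 3.6 = 38.61 m/s.
L = ½ρv²S·CL = ½ × 1.26 × 38.61² × 17.1 × 1.09 = 17500 N ≈ 17.5 kN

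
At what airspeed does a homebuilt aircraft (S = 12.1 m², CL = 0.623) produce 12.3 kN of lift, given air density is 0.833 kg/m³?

L = ½ρv²S·CL ⇒ v = √(2L/(ρ·S·CL))
v = √(2 × 12300 / (0.833 × 12.1 × 0.623)) = √3918 = 62.6 m/s

v = 62.6 m/s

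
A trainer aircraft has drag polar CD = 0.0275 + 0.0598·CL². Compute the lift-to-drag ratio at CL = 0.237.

CD = 0.0275 + 0.0598 × 0.237² = 0.03086
L/D = CL/CD = 0.237 / 0.03086 = 7.68

L/D = 7.68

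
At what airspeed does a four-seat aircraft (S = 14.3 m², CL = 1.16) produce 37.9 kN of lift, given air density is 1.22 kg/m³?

L = ½ρv²S·CL ⇒ v = √(2L/(ρ·S·CL))
v = √(2 × 37900 / (1.22 × 14.3 × 1.16)) = √3746 = 61.2 m/s

v = 61.2 m/s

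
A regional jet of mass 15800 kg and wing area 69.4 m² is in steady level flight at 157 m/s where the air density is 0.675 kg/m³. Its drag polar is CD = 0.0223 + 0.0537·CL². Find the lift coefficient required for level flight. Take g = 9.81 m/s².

In steady level flight, lift balances weight: W = mg = 15800 × 9.81 = 1.55×10^5 N.
Dynamic pressure q = 0.5 × 0.675 × 157² = 8319 Pa.
CL = W/(q·S) = 1.55×10^5 / (8319 × 69.4) = 0.2685.

CL = 0.268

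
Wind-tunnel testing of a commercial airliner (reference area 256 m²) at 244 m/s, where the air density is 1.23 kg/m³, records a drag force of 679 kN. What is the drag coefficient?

CD = 0.0724

From D = ½ρv²S·CD, rearranging gives CD = 2D/(ρv²S).
CD = 2 × 6.79×10^5 / (1.23 × 244² × 256) = 0.0724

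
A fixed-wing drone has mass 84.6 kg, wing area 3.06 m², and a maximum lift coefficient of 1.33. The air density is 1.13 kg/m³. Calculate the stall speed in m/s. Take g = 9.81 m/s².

Weight W = mg = 84.6 × 9.81 = 829.9 N.
From L = ½ρV²S·CL,max = W: V_stall = √(2W/(ρSCL,max)) = √(2·829.9/(1.13·3.06·1.33))
V_stall = √360.9 = 19 m/s

V_stall = 19 m/s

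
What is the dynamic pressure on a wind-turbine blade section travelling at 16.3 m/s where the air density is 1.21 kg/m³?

q = ½ρv² = ½ × 1.21 × 16.3² = 161 Pa

q = 161 Pa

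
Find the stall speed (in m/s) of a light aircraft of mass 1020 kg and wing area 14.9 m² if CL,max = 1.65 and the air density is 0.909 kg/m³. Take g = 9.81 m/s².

V_stall = 29.9 m/s

At stall, lift equals weight: L = W = m·g = 1020 × 9.81 = 10010 N.
From L = ½ρV²S·CL,max = W: V_stall = √(2W/(ρSCL,max)) = √(2·10010/(0.909·14.9·1.65))
V_stall = √895.5 = 29.9 m/s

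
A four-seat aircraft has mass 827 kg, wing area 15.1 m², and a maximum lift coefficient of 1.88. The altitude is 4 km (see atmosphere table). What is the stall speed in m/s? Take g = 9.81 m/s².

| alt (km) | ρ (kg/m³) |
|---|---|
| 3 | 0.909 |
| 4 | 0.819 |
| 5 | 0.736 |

V_stall = 26.4 m/s

At 4 km, from the table: ρ = 0.819 kg/m³.
At stall, lift equals weight: L = W = m·g = 827 × 9.81 = 8113 N.
From L = ½ρV²S·CL,max = W: V_stall = √(2W/(ρSCL,max)) = √(2·8113/(0.819·15.1·1.88))
V_stall = √697.9 = 26.4 m/s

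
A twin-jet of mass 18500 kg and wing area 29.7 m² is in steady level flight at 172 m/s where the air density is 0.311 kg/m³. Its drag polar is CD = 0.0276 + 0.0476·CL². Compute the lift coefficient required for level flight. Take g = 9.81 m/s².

Weight W = mg = 18500 × 9.81 = 1.8148×10^5 N; in level flight L = W.
Dynamic pressure q = 0.5 × 0.311 × 172² = 4600 Pa.
CL = W/(q·S) = 1.8148×10^5 / (4600 × 29.7) = 1.328.

CL = 1.33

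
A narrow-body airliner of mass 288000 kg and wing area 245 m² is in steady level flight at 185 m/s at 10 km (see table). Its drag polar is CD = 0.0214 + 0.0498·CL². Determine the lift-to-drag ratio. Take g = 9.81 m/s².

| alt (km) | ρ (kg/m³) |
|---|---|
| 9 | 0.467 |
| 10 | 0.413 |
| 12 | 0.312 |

L/D = 10.6

At 10 km, from the table: ρ = 0.413 kg/m³.
Level flight ⇒ L = W = m·g = 288000 × 9.81 = 2.8253×10^6 N.
Dynamic pressure q = 0.5 × 0.413 × 185² = 7067 Pa.
CL = 2W/(ρv²S) = 2×2.8253×10^6/(0.413×185²×245) = 1.632.
CD = 0.0214 + 0.0498 × 1.632² = 0.154.
L/D = CL/CD = 1.632 / 0.154 = 10.6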